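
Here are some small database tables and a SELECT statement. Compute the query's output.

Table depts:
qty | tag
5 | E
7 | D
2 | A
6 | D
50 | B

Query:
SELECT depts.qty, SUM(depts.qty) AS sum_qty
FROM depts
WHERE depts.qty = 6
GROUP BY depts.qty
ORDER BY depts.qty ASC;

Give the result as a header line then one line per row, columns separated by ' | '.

== RESULT ==
depts.qty | sum_qty
6 | 6

Derivation:
After WHERE (1 rows):
depts.qty | depts.tag
6 | D
After GROUP BY (1 rows):
depts.qty | sum_qty
6 | 6
After ORDER BY (1 rows):
depts.qty | sum_qty
6 | 6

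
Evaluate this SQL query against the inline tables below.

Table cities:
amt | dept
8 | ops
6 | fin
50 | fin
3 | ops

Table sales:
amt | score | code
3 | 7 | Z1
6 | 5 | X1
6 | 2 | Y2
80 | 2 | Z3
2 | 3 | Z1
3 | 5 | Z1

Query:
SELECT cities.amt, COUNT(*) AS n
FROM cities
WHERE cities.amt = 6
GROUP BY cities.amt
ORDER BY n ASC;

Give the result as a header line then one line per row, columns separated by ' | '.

After WHERE (1 rows):
cities.amt | cities.dept
6 | fin
After GROUP BY (1 rows):
cities.amt | n
6 | 1
After ORDER BY (1 rows):
cities.amt | n
6 | 1

== RESULT ==
cities.amt | n
6 | 1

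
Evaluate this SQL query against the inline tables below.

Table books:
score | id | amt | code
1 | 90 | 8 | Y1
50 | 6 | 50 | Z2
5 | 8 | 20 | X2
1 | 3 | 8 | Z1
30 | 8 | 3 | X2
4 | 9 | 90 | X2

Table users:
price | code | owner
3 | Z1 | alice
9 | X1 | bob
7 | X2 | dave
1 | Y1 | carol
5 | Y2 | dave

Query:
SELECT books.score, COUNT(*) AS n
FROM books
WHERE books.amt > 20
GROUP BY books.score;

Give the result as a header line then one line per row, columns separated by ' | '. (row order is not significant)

After WHERE (2 rows):
books.score | books.id | books.amt | books.code
50 | 6 | 50 | Z2
4 | 9 | 90 | X2
After GROUP BY (2 rows):
books.score | n
50 | 1
4 | 1

== RESULT ==
books.score | n
50 | 1
4 | 1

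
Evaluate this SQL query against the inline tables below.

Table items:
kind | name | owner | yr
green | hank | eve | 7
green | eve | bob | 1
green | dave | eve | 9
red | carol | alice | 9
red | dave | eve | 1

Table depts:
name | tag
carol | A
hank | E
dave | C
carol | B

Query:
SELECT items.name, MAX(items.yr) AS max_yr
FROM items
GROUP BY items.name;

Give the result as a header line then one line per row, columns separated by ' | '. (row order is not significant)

== RESULT ==
items.name | max_yr
hank | 7
eve | 1
dave | 9
carol | 9

Derivation:
After GROUP BY (4 rows):
items.name | max_yr
hank | 7
eve | 1
dave | 9
carol | 9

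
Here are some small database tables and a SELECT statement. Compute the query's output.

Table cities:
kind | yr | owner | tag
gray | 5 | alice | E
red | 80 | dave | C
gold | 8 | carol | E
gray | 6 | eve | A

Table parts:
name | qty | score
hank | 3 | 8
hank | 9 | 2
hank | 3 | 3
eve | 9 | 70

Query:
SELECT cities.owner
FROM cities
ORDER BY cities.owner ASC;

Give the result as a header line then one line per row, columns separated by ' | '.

After SELECT (4 rows):
cities.owner
alice
dave
carol
eve
After ORDER BY (4 rows):
cities.owner
alice
carol
dave
eve

== RESULT ==
cities.owner
alice
carol
dave
eve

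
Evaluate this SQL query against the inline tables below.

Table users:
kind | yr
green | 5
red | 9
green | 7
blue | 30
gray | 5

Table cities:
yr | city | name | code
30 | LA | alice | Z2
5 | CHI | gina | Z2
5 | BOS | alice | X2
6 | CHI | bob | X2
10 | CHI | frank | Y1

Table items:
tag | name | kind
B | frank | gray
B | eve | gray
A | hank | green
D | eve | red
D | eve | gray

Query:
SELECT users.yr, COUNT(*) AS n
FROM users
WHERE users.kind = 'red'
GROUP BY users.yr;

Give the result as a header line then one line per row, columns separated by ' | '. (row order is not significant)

== RESULT ==
users.yr | n
9 | 1

Derivation:
After WHERE (1 rows):
users.kind | users.yr
red | 9
After GROUP BY (1 rows):
users.yr | n
9 | 1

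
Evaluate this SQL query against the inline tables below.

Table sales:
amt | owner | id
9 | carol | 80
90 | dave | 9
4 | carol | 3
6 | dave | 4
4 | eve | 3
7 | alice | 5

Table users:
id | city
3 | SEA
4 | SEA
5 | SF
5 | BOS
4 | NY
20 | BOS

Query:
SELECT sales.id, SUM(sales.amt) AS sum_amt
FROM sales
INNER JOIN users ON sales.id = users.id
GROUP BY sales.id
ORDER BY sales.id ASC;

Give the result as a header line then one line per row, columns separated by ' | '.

== RESULT ==
sales.id | sum_amt
3 | 8
4 | 12
5 | 14

Derivation:
After JOIN users (6 rows):
sales.amt | sales.owner | sales.id | users.id | users.city
4 | carol | 3 | 3 | SEA
6 | dave | 4 | 4 | SEA
6 | dave | 4 | 4 | NY
4 | eve | 3 | 3 | SEA
7 | alice | 5 | 5 | SF
7 | alice | 5 | 5 | BOS
After GROUP BY (3 rows):
sales.id | sum_amt
3 | 8
4 | 12
5 | 14
After ORDER BY (3 rows):
sales.id | sum_amt
3 | 8
4 | 12
5 | 14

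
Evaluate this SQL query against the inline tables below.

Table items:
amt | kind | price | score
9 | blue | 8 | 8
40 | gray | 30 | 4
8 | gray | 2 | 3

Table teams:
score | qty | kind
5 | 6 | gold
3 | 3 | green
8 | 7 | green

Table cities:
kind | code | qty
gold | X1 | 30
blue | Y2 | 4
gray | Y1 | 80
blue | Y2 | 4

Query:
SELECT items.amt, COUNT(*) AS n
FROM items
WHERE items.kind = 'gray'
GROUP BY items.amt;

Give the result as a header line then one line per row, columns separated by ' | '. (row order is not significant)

After WHERE (2 rows):
items.amt | items.kind | items.price | items.score
40 | gray | 30 | 4
8 | gray | 2 | 3
After GROUP BY (2 rows):
items.amt | n
40 | 1
8 | 1

== RESULT ==
items.amt | n
40 | 1
8 | 1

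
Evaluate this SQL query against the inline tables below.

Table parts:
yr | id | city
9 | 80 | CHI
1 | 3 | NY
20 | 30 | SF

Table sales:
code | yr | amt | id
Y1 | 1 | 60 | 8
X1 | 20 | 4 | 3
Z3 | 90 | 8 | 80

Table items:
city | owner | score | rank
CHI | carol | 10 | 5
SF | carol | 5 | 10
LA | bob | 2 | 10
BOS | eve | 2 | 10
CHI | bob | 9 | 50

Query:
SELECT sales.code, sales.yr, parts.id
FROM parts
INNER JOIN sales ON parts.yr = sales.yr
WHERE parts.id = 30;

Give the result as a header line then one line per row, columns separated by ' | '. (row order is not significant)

After JOIN sales (2 rows):
parts.yr | parts.id | parts.city | sales.code | sales.yr | sales.amt | sales.id
1 | 3 | NY | Y1 | 1 | 60 | 8
20 | 30 | SF | X1 | 20 | 4 | 3
After WHERE (1 rows):
parts.yr | parts.id | parts.city | sales.code | sales.yr | sales.amt | sales.id
20 | 30 | SF | X1 | 20 | 4 | 3
After SELECT (1 rows):
sales.code | sales.yr | parts.id
X1 | 20 | 30

== RESULT ==
sales.code | sales.yr | parts.id
X1 | 20 | 30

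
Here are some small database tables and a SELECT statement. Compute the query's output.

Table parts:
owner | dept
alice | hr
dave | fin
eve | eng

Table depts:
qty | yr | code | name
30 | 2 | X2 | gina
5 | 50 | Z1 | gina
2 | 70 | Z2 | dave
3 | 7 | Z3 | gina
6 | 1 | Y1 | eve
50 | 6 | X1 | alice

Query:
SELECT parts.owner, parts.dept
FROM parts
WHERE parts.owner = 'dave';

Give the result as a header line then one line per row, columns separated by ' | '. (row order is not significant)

== RESULT ==
parts.owner | parts.dept
dave | fin

Derivation:
After WHERE (1 rows):
parts.owner | parts.dept
dave | fin
After SELECT (1 rows):
parts.owner | parts.dept
dave | fin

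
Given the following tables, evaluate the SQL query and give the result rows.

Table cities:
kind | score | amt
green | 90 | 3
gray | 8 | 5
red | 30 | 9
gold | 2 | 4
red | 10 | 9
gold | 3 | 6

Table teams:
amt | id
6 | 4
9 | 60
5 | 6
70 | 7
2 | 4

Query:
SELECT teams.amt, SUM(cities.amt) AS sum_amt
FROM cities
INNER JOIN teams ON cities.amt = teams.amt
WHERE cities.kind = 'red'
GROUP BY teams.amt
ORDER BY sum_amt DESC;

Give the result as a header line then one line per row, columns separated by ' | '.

== RESULT ==
teams.amt | sum_amt
9 | 18

Derivation:
After JOIN teams (4 rows):
cities.kind | cities.score | cities.amt | teams.amt | teams.id
gray | 8 | 5 | 5 | 6
red | 30 | 9 | 9 | 60
red | 10 | 9 | 9 | 60
gold | 3 | 6 | 6 | 4
After WHERE (2 rows):
cities.kind | cities.score | cities.amt | teams.amt | teams.id
red | 30 | 9 | 9 | 60
red | 10 | 9 | 9 | 60
After GROUP BY (1 rows):
teams.amt | sum_amt
9 | 18
After ORDER BY (1 rows):
teams.amt | sum_amt
9 | 18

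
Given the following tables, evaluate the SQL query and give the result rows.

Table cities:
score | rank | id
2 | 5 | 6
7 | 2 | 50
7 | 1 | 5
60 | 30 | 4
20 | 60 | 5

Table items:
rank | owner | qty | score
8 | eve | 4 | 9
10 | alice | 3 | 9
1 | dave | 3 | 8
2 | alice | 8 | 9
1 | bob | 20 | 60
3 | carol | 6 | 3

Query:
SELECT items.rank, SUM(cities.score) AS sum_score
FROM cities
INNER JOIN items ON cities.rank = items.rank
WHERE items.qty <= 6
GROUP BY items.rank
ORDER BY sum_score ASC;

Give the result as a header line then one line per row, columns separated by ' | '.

== RESULT ==
items.rank | sum_score
1 | 7

Derivation:
After JOIN items (3 rows):
cities.score | cities.rank | cities.id | items.rank | items.owner | items.qty | items.score
7 | 2 | 50 | 2 | alice | 8 | 9
7 | 1 | 5 | 1 | dave | 3 | 8
7 | 1 | 5 | 1 | bob | 20 | 60
After WHERE (1 rows):
cities.score | cities.rank | cities.id | items.rank | items.owner | items.qty | items.score
7 | 1 | 5 | 1 | dave | 3 | 8
After GROUP BY (1 rows):
items.rank | sum_score
1 | 7
After ORDER BY (1 rows):
items.rank | sum_score
1 | 7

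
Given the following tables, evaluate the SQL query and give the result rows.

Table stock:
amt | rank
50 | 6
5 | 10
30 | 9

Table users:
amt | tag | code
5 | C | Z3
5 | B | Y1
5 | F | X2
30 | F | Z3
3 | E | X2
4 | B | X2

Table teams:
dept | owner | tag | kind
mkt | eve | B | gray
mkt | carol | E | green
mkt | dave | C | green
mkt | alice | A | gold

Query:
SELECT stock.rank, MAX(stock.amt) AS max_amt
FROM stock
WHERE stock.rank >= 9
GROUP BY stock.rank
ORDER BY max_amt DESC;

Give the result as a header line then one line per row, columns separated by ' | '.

After WHERE (2 rows):
stock.amt | stock.rank
5 | 10
30 | 9
After GROUP BY (2 rows):
stock.rank | max_amt
10 | 5
9 | 30
After ORDER BY (2 rows):
stock.rank | max_amt
9 | 30
10 | 5

== RESULT ==
stock.rank | max_amt
9 | 30
10 | 5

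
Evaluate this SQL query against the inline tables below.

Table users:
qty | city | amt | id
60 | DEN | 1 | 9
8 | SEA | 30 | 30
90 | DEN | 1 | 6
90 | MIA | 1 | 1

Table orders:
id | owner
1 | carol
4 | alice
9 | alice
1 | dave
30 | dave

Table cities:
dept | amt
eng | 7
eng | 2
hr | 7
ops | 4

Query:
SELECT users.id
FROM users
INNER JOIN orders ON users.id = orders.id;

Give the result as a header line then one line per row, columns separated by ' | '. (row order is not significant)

== RESULT ==
users.id
9
30
1
1

Derivation:
After JOIN orders (4 rows):
users.qty | users.city | users.amt | users.id | orders.id | orders.owner
60 | DEN | 1 | 9 | 9 | alice
8 | SEA | 30 | 30 | 30 | dave
90 | MIA | 1 | 1 | 1 | carol
90 | MIA | 1 | 1 | 1 | dave
After SELECT (4 rows):
users.id
9
30
1
1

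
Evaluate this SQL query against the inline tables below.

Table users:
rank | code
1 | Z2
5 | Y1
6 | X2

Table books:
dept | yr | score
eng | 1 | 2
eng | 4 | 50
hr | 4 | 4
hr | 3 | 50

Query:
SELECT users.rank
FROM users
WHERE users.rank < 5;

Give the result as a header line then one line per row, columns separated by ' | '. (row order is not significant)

After WHERE (1 rows):
users.rank | users.code
1 | Z2
After SELECT (1 rows):
users.rank
1

== RESULT ==
users.rank
1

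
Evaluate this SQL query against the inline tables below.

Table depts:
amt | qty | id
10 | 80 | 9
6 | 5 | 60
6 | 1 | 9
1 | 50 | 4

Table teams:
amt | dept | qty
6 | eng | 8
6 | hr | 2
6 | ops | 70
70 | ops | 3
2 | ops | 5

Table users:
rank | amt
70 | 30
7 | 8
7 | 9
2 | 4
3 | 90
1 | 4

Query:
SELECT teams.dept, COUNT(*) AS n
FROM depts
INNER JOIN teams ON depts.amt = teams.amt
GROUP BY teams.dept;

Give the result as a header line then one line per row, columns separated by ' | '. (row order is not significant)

After JOIN teams (6 rows):
depts.amt | depts.qty | depts.id | teams.amt | teams.dept | teams.qty
6 | 5 | 60 | 6 | eng | 8
6 | 5 | 60 | 6 | hr | 2
6 | 5 | 60 | 6 | ops | 70
6 | 1 | 9 | 6 | eng | 8
6 | 1 | 9 | 6 | hr | 2
6 | 1 | 9 | 6 | ops | 70
After GROUP BY (3 rows):
teams.dept | n
eng | 2
hr | 2
ops | 2

== RESULT ==
teams.dept | n
eng | 2
hr | 2
ops | 2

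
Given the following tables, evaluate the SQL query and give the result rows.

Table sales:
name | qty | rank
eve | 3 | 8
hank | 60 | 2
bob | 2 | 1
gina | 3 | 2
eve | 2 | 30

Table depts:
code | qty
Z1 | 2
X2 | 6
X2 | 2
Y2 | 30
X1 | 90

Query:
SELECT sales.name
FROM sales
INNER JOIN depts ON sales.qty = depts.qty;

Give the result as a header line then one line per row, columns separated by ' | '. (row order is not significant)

== RESULT ==
sales.name
bob
bob
eve
eve

Derivation:
After JOIN depts (4 rows):
sales.name | sales.qty | sales.rank | depts.code | depts.qty
bob | 2 | 1 | Z1 | 2
bob | 2 | 1 | X2 | 2
eve | 2 | 30 | Z1 | 2
eve | 2 | 30 | X2 | 2
After SELECT (4 rows):
sales.name
bob
bob
eve
eve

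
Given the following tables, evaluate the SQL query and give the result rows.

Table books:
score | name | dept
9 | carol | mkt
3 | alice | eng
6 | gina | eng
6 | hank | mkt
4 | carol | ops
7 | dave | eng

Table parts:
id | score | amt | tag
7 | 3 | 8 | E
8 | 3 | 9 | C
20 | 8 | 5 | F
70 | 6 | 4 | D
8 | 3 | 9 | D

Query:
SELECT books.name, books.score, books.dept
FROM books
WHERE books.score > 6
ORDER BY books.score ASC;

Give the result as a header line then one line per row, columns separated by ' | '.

== RESULT ==
books.name | books.score | books.dept
dave | 7 | eng
carol | 9 | mkt

Derivation:
After WHERE (2 rows):
books.score | books.name | books.dept
9 | carol | mkt
7 | dave | eng
After SELECT (2 rows):
books.name | books.score | books.dept
carol | 9 | mkt
dave | 7 | eng
After ORDER BY (2 rows):
books.name | books.score | books.dept
dave | 7 | eng
carol | 9 | mkt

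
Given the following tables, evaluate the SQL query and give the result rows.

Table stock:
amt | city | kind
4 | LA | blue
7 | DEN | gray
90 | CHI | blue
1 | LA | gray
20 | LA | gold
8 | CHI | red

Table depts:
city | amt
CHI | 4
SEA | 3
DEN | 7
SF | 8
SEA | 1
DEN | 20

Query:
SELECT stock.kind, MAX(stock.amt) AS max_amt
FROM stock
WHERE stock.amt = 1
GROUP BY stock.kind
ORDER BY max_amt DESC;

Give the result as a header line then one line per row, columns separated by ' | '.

After WHERE (1 rows):
stock.amt | stock.city | stock.kind
1 | LA | gray
After GROUP BY (1 rows):
stock.kind | max_amt
gray | 1
After ORDER BY (1 rows):
stock.kind | max_amt
gray | 1

== RESULT ==
stock.kind | max_amt
gray | 1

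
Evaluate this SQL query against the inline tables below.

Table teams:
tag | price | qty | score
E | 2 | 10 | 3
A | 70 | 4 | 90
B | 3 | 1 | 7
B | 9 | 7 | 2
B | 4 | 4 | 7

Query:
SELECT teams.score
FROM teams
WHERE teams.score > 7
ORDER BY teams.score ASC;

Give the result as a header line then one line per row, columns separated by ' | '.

After WHERE (1 rows):
teams.tag | teams.price | teams.qty | teams.score
A | 70 | 4 | 90
After SELECT (1 rows):
teams.score
90
After ORDER BY (1 rows):
teams.score
90

== RESULT ==
teams.score
90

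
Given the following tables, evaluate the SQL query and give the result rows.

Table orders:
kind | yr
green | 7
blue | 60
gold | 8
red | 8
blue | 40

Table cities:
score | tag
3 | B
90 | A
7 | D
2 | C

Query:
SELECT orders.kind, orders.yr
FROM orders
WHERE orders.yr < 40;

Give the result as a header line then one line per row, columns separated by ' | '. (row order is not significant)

After WHERE (3 rows):
orders.kind | orders.yr
green | 7
gold | 8
red | 8
After SELECT (3 rows):
orders.kind | orders.yr
green | 7
gold | 8
red | 8

== RESULT ==
orders.kind | orders.yr
green | 7
gold | 8
red | 8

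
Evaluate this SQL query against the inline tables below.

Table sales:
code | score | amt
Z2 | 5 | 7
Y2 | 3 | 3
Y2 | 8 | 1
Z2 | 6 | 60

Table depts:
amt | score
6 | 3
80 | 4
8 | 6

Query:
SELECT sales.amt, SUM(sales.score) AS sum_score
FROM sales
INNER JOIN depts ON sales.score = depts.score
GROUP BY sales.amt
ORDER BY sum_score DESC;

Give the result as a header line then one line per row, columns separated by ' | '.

== RESULT ==
sales.amt | sum_score
60 | 6
3 | 3

Derivation:
After JOIN depts (2 rows):
sales.code | sales.score | sales.amt | depts.amt | depts.score
Y2 | 3 | 3 | 6 | 3
Z2 | 6 | 60 | 8 | 6
After GROUP BY (2 rows):
sales.amt | sum_score
3 | 3
60 | 6
After ORDER BY (2 rows):
sales.amt | sum_score
60 | 6
3 | 3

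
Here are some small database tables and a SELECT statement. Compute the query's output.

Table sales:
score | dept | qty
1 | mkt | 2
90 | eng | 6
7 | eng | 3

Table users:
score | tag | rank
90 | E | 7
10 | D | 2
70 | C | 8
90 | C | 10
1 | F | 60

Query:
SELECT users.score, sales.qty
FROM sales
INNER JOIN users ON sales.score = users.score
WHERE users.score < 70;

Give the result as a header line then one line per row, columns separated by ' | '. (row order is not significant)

== RESULT ==
users.score | sales.qty
1 | 2

Derivation:
After JOIN users (3 rows):
sales.score | sales.dept | sales.qty | users.score | users.tag | users.rank
1 | mkt | 2 | 1 | F | 60
90 | eng | 6 | 90 | E | 7
90 | eng | 6 | 90 | C | 10
After WHERE (1 rows):
sales.score | sales.dept | sales.qty | users.score | users.tag | users.rank
1 | mkt | 2 | 1 | F | 60
After SELECT (1 rows):
users.score | sales.qty
1 | 2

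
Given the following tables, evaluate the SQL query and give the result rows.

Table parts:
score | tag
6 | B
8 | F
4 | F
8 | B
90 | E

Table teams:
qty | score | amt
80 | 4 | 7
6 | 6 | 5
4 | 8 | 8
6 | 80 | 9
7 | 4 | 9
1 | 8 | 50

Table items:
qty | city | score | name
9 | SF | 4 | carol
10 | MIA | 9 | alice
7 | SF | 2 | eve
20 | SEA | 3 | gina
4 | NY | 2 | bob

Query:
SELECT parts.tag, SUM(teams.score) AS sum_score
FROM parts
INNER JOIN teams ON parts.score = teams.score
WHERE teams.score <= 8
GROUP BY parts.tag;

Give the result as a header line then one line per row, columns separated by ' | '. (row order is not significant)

== RESULT ==
parts.tag | sum_score
B | 22
F | 24

Derivation:
After JOIN teams (7 rows):
parts.score | parts.tag | teams.qty | teams.score | teams.amt
6 | B | 6 | 6 | 5
8 | F | 4 | 8 | 8
8 | F | 1 | 8 | 50
4 | F | 80 | 4 | 7
4 | F | 7 | 4 | 9
8 | B | 4 | 8 | 8
8 | B | 1 | 8 | 50
After WHERE (7 rows):
parts.score | parts.tag | teams.qty | teams.score | teams.amt
6 | B | 6 | 6 | 5
8 | F | 4 | 8 | 8
8 | F | 1 | 8 | 50
4 | F | 80 | 4 | 7
4 | F | 7 | 4 | 9
8 | B | 4 | 8 | 8
8 | B | 1 | 8 | 50
After GROUP BY (2 rows):
parts.tag | sum_score
B | 22
F | 24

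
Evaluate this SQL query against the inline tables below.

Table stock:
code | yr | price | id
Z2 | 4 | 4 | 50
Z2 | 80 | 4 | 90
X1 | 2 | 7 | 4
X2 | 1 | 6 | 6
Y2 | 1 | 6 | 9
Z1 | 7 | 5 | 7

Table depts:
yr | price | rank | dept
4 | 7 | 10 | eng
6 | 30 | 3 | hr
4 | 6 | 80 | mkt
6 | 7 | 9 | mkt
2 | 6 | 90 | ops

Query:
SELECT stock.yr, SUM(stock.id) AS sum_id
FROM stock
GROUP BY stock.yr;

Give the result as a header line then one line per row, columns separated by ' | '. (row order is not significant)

== RESULT ==
stock.yr | sum_id
4 | 50
80 | 90
2 | 4
1 | 15
7 | 7

Derivation:
After GROUP BY (5 rows):
stock.yr | sum_id
4 | 50
80 | 90
2 | 4
1 | 15
7 | 7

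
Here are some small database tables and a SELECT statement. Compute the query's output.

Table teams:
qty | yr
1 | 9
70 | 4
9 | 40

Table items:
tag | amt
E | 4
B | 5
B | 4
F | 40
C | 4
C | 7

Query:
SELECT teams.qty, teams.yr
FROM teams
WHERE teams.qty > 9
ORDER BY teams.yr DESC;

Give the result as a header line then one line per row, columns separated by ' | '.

== RESULT ==
teams.qty | teams.yr
70 | 4

Derivation:
After WHERE (1 rows):
teams.qty | teams.yr
70 | 4
After SELECT (1 rows):
teams.qty | teams.yr
70 | 4
After ORDER BY (1 rows):
teams.qty | teams.yr
70 | 4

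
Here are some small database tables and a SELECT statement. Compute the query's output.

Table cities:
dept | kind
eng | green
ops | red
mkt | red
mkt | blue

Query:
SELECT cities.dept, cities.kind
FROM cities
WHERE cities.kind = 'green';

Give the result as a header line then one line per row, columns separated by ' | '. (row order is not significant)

== RESULT ==
cities.dept | cities.kind
eng | green

Derivation:
After WHERE (1 rows):
cities.dept | cities.kind
eng | green
After SELECT (1 rows):
cities.dept | cities.kind
eng | green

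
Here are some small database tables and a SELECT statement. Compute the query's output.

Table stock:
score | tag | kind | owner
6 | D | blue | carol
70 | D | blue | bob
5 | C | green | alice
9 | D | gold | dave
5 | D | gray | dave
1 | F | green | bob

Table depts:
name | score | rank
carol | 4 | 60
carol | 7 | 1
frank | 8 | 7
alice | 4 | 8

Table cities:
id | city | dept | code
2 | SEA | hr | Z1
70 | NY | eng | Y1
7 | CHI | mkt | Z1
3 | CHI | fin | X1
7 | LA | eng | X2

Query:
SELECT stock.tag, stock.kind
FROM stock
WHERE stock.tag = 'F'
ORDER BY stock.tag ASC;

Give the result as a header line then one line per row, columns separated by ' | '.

== RESULT ==
stock.tag | stock.kind
F | green

Derivation:
After WHERE (1 rows):
stock.score | stock.tag | stock.kind | stock.owner
1 | F | green | bob
After SELECT (1 rows):
stock.tag | stock.kind
F | green
After ORDER BY (1 rows):
stock.tag | stock.kind
F | green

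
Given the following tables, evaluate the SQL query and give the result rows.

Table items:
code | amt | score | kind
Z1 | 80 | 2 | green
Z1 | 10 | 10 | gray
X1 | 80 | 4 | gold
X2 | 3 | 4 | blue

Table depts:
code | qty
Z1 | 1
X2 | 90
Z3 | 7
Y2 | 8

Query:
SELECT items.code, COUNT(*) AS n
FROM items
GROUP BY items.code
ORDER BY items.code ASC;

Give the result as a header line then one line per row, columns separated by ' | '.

== RESULT ==
items.code | n
X1 | 1
X2 | 1
Z1 | 2

Derivation:
After GROUP BY (3 rows):
items.code | n
Z1 | 2
X1 | 1
X2 | 1
After ORDER BY (3 rows):
items.code | n
X1 | 1
X2 | 1
Z1 | 2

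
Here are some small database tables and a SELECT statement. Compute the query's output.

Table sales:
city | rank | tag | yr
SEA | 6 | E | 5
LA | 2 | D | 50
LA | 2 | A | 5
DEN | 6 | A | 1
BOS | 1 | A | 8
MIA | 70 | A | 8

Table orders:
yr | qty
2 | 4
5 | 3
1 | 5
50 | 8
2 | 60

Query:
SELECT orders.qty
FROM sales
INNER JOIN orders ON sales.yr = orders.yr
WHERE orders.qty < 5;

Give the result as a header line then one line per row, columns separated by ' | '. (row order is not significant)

== RESULT ==
orders.qty
3
3

Derivation:
After JOIN orders (4 rows):
sales.city | sales.rank | sales.tag | sales.yr | orders.yr | orders.qty
SEA | 6 | E | 5 | 5 | 3
LA | 2 | D | 50 | 50 | 8
LA | 2 | A | 5 | 5 | 3
DEN | 6 | A | 1 | 1 | 5
After WHERE (2 rows):
sales.city | sales.rank | sales.tag | sales.yr | orders.yr | orders.qty
SEA | 6 | E | 5 | 5 | 3
LA | 2 | A | 5 | 5 | 3
After SELECT (2 rows):
orders.qty
3
3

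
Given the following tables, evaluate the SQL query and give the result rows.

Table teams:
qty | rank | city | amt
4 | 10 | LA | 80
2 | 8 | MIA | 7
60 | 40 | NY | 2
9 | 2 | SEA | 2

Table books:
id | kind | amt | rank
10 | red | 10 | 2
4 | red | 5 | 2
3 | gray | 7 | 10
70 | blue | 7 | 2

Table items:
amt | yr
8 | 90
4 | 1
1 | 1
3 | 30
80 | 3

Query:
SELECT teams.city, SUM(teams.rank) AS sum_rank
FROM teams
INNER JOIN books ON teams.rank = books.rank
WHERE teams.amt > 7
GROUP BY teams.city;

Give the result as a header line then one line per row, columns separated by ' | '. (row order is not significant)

== RESULT ==
teams.city | sum_rank
LA | 10

Derivation:
After JOIN books (4 rows):
teams.qty | teams.rank | teams.city | teams.amt | books.id | books.kind | books.amt | books.rank
4 | 10 | LA | 80 | 3 | gray | 7 | 10
9 | 2 | SEA | 2 | 10 | red | 10 | 2
9 | 2 | SEA | 2 | 4 | red | 5 | 2
9 | 2 | SEA | 2 | 70 | blue | 7 | 2
After WHERE (1 rows):
teams.qty | teams.rank | teams.city | teams.amt | books.id | books.kind | books.amt | books.rank
4 | 10 | LA | 80 | 3 | gray | 7 | 10
After GROUP BY (1 rows):
teams.city | sum_rank
LA | 10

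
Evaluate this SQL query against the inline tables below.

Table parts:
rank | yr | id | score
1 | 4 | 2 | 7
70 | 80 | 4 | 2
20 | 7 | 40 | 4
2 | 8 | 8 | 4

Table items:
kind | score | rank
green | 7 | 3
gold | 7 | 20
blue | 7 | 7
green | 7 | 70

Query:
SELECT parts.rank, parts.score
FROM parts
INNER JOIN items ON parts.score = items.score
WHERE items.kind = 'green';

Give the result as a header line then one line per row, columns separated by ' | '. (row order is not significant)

After JOIN items (4 rows):
parts.rank | parts.yr | parts.id | parts.score | items.kind | items.score | items.rank
1 | 4 | 2 | 7 | green | 7 | 3
1 | 4 | 2 | 7 | gold | 7 | 20
1 | 4 | 2 | 7 | blue | 7 | 7
1 | 4 | 2 | 7 | green | 7 | 70
After WHERE (2 rows):
parts.rank | parts.yr | parts.id | parts.score | items.kind | items.score | items.rank
1 | 4 | 2 | 7 | green | 7 | 3
1 | 4 | 2 | 7 | green | 7 | 70
After SELECT (2 rows):
parts.rank | parts.score
1 | 7
1 | 7

== RESULT ==
parts.rank | parts.score
1 | 7
1 | 7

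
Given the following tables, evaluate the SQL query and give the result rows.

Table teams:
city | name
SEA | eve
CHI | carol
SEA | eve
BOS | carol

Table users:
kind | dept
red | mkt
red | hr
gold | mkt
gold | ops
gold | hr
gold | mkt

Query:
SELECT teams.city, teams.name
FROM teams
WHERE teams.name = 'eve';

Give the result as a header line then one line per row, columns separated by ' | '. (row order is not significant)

== RESULT ==
teams.city | teams.name
SEA | eve
SEA | eve

Derivation:
After WHERE (2 rows):
teams.city | teams.name
SEA | eve
SEA | eve
After SELECT (2 rows):
teams.city | teams.name
SEA | eve
SEA | eve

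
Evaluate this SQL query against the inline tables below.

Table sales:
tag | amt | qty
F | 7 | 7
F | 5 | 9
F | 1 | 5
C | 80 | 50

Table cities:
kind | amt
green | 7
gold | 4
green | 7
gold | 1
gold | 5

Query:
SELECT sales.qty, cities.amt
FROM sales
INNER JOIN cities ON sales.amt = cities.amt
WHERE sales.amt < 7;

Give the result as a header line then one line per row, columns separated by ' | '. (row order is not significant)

After JOIN cities (4 rows):
sales.tag | sales.amt | sales.qty | cities.kind | cities.amt
F | 7 | 7 | green | 7
F | 7 | 7 | green | 7
F | 5 | 9 | gold | 5
F | 1 | 5 | gold | 1
After WHERE (2 rows):
sales.tag | sales.amt | sales.qty | cities.kind | cities.amt
F | 5 | 9 | gold | 5
F | 1 | 5 | gold | 1
After SELECT (2 rows):
sales.qty | cities.amt
9 | 5
5 | 1

== RESULT ==
sales.qty | cities.amt
9 | 5
5 | 1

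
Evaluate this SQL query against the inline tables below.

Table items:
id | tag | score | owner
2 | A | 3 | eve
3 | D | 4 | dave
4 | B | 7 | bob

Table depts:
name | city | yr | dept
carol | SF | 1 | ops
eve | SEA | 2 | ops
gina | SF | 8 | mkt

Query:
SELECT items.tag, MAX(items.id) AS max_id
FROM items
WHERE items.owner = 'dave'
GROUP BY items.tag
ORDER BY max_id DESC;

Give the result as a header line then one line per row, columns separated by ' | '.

== RESULT ==
items.tag | max_id
D | 3

Derivation:
After WHERE (1 rows):
items.id | items.tag | items.score | items.owner
3 | D | 4 | dave
After GROUP BY (1 rows):
items.tag | max_id
D | 3
After ORDER BY (1 rows):
items.tag | max_id
D | 3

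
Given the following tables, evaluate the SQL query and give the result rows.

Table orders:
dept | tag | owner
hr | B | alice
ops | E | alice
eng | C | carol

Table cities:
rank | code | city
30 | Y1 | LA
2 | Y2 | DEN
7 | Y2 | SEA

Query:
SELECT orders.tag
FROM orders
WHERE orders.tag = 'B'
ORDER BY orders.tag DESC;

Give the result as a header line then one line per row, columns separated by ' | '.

After WHERE (1 rows):
orders.dept | orders.tag | orders.owner
hr | B | alice
After SELECT (1 rows):
orders.tag
B
After ORDER BY (1 rows):
orders.tag
B

== RESULT ==
orders.tag
B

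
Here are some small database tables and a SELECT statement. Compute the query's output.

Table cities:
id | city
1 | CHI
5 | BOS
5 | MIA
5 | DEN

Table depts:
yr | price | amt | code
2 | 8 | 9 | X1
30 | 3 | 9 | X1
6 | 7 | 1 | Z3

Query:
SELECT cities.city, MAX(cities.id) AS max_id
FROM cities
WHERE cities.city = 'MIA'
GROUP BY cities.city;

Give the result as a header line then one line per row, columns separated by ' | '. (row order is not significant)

== RESULT ==
cities.city | max_id
MIA | 5

Derivation:
After WHERE (1 rows):
cities.id | cities.city
5 | MIA
After GROUP BY (1 rows):
cities.city | max_id
MIA | 5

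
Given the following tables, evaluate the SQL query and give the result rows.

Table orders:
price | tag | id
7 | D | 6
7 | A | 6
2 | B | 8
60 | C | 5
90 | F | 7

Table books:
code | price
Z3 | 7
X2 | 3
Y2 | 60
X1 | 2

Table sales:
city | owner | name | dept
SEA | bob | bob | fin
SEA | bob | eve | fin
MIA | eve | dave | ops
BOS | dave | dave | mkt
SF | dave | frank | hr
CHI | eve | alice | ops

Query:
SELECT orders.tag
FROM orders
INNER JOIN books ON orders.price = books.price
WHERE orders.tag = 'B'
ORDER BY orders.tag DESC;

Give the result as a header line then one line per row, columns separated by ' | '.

== RESULT ==
orders.tag
B

Derivation:
After JOIN books (4 rows):
orders.price | orders.tag | orders.id | books.code | books.price
7 | D | 6 | Z3 | 7
7 | A | 6 | Z3 | 7
2 | B | 8 | X1 | 2
60 | C | 5 | Y2 | 60
After WHERE (1 rows):
orders.price | orders.tag | orders.id | books.code | books.price
2 | B | 8 | X1 | 2
After SELECT (1 rows):
orders.tag
B
After ORDER BY (1 rows):
orders.tag
B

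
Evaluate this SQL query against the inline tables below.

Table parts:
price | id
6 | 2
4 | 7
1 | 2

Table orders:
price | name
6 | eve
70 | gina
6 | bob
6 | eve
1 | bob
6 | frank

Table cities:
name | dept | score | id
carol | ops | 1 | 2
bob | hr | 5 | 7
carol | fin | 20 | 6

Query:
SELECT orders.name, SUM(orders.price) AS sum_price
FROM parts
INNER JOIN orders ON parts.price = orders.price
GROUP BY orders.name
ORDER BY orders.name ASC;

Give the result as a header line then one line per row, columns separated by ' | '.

== RESULT ==
orders.name | sum_price
bob | 7
eve | 12
frank | 6

Derivation:
After JOIN orders (5 rows):
parts.price | parts.id | orders.price | orders.name
6 | 2 | 6 | eve
6 | 2 | 6 | bob
6 | 2 | 6 | eve
6 | 2 | 6 | frank
1 | 2 | 1 | bob
After GROUP BY (3 rows):
orders.name | sum_price
eve | 12
bob | 7
frank | 6
After ORDER BY (3 rows):
orders.name | sum_price
bob | 7
eve | 12
frank | 6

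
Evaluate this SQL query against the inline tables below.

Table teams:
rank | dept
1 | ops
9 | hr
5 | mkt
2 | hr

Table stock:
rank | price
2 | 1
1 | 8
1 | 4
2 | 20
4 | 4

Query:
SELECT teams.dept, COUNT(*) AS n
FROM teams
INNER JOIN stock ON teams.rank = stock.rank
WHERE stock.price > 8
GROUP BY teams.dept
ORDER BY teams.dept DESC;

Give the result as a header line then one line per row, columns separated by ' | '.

After JOIN stock (4 rows):
teams.rank | teams.dept | stock.rank | stock.price
1 | ops | 1 | 8
1 | ops | 1 | 4
2 | hr | 2 | 1
2 | hr | 2 | 20
After WHERE (1 rows):
teams.rank | teams.dept | stock.rank | stock.price
2 | hr | 2 | 20
After GROUP BY (1 rows):
teams.dept | n
hr | 1
After ORDER BY (1 rows):
teams.dept | n
hr | 1

== RESULT ==
teams.dept | n
hr | 1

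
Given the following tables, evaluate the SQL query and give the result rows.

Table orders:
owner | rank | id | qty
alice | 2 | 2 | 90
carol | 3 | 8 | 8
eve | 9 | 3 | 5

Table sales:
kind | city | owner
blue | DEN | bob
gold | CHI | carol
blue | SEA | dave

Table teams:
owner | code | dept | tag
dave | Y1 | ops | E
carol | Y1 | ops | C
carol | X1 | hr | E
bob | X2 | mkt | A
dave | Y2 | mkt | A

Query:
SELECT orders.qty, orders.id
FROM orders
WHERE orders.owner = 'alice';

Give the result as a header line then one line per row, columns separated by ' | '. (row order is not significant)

== RESULT ==
orders.qty | orders.id
90 | 2

Derivation:
After WHERE (1 rows):
orders.owner | orders.rank | orders.id | orders.qty
alice | 2 | 2 | 90
After SELECT (1 rows):
orders.qty | orders.id
90 | 2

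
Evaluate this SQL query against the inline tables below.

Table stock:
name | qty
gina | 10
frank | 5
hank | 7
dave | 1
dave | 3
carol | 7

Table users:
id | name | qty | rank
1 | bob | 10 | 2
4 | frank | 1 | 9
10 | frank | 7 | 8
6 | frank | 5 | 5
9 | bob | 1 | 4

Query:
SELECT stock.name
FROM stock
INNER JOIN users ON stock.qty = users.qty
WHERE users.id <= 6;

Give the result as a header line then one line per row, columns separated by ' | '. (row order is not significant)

== RESULT ==
stock.name
gina
frank
dave

Derivation:
After JOIN users (6 rows):
stock.name | stock.qty | users.id | users.name | users.qty | users.rank
gina | 10 | 1 | bob | 10 | 2
frank | 5 | 6 | frank | 5 | 5
hank | 7 | 10 | frank | 7 | 8
dave | 1 | 4 | frank | 1 | 9
dave | 1 | 9 | bob | 1 | 4
carol | 7 | 10 | frank | 7 | 8
After WHERE (3 rows):
stock.name | stock.qty | users.id | users.name | users.qty | users.rank
gina | 10 | 1 | bob | 10 | 2
frank | 5 | 6 | frank | 5 | 5
dave | 1 | 4 | frank | 1 | 9
After SELECT (3 rows):
stock.name
gina
frank
dave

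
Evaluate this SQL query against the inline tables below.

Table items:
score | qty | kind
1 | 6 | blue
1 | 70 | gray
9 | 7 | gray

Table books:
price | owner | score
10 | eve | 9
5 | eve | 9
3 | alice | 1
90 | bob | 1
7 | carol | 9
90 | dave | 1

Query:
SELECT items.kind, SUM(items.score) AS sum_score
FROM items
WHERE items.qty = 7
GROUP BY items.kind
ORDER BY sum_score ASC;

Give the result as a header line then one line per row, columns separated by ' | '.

== RESULT ==
items.kind | sum_score
gray | 9

Derivation:
After WHERE (1 rows):
items.score | items.qty | items.kind
9 | 7 | gray
After GROUP BY (1 rows):
items.kind | sum_score
gray | 9
After ORDER BY (1 rows):
items.kind | sum_score
gray | 9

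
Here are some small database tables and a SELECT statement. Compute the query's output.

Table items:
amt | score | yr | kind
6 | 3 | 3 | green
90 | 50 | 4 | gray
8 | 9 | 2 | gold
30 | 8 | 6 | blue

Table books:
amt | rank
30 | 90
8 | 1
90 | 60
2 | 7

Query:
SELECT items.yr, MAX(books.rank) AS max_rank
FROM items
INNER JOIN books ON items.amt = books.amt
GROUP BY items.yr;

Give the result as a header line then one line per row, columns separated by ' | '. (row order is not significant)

== RESULT ==
items.yr | max_rank
4 | 60
2 | 1
6 | 90

Derivation:
After JOIN books (3 rows):
items.amt | items.score | items.yr | items.kind | books.amt | books.rank
90 | 50 | 4 | gray | 90 | 60
8 | 9 | 2 | gold | 8 | 1
30 | 8 | 6 | blue | 30 | 90
After GROUP BY (3 rows):
items.yr | max_rank
4 | 60
2 | 1
6 | 90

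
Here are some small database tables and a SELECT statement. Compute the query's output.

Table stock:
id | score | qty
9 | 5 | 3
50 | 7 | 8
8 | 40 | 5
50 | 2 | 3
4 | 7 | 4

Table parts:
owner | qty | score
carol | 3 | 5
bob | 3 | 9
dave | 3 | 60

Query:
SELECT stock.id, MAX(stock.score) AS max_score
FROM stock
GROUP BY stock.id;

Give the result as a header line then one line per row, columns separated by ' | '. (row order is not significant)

After GROUP BY (4 rows):
stock.id | max_score
9 | 5
50 | 7
8 | 40
4 | 7

== RESULT ==
stock.id | max_score
9 | 5
50 | 7
8 | 40
4 | 7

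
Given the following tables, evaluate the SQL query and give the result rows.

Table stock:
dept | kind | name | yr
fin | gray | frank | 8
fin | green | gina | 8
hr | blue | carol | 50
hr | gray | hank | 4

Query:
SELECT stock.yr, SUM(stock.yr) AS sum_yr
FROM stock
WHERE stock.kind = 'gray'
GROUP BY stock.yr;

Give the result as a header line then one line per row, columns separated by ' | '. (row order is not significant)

== RESULT ==
stock.yr | sum_yr
8 | 8
4 | 4

Derivation:
After WHERE (2 rows):
stock.dept | stock.kind | stock.name | stock.yr
fin | gray | frank | 8
hr | gray | hank | 4
After GROUP BY (2 rows):
stock.yr | sum_yr
8 | 8
4 | 4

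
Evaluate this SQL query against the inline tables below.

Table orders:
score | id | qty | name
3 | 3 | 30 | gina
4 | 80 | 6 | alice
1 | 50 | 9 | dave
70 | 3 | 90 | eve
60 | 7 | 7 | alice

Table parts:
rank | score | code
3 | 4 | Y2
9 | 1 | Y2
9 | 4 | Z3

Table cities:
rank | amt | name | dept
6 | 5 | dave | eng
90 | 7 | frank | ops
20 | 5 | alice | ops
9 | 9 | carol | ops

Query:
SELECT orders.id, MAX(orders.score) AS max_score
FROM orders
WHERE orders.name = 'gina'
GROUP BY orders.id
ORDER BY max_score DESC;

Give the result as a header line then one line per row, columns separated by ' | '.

After WHERE (1 rows):
orders.score | orders.id | orders.qty | orders.name
3 | 3 | 30 | gina
After GROUP BY (1 rows):
orders.id | max_score
3 | 3
After ORDER BY (1 rows):
orders.id | max_score
3 | 3

== RESULT ==
orders.id | max_score
3 | 3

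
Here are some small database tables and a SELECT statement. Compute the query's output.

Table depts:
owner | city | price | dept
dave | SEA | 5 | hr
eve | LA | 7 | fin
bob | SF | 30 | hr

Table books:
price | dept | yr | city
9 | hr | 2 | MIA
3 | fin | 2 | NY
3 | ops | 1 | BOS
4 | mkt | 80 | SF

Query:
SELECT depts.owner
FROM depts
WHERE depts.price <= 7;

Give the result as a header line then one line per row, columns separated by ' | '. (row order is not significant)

After WHERE (2 rows):
depts.owner | depts.city | depts.price | depts.dept
dave | SEA | 5 | hr
eve | LA | 7 | fin
After SELECT (2 rows):
depts.owner
dave
eve

== RESULT ==
depts.owner
dave
eve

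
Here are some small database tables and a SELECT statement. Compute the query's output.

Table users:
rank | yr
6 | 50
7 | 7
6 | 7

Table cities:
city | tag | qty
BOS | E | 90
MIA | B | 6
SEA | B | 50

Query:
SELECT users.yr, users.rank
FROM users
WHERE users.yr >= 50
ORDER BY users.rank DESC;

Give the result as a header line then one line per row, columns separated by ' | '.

After WHERE (1 rows):
users.rank | users.yr
6 | 50
After SELECT (1 rows):
users.yr | users.rank
50 | 6
After ORDER BY (1 rows):
users.yr | users.rank
50 | 6

== RESULT ==
users.yr | users.rank
50 | 6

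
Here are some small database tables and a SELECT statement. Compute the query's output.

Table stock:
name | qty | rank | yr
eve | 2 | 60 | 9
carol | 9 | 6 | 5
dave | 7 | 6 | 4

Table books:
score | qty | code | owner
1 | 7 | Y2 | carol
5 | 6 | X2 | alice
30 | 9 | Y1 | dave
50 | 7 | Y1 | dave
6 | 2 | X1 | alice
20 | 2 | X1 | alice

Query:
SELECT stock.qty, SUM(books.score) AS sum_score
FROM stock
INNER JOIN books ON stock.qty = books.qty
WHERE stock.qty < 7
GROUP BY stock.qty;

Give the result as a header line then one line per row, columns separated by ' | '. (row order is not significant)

== RESULT ==
stock.qty | sum_score
2 | 26

Derivation:
After JOIN books (5 rows):
stock.name | stock.qty | stock.rank | stock.yr | books.score | books.qty | books.code | books.owner
eve | 2 | 60 | 9 | 6 | 2 | X1 | alice
eve | 2 | 60 | 9 | 20 | 2 | X1 | alice
carol | 9 | 6 | 5 | 30 | 9 | Y1 | dave
dave | 7 | 6 | 4 | 1 | 7 | Y2 | carol
dave | 7 | 6 | 4 | 50 | 7 | Y1 | dave
After WHERE (2 rows):
stock.name | stock.qty | stock.rank | stock.yr | books.score | books.qty | books.code | books.owner
eve | 2 | 60 | 9 | 6 | 2 | X1 | alice
eve | 2 | 60 | 9 | 20 | 2 | X1 | alice
After GROUP BY (1 rows):
stock.qty | sum_score
2 | 26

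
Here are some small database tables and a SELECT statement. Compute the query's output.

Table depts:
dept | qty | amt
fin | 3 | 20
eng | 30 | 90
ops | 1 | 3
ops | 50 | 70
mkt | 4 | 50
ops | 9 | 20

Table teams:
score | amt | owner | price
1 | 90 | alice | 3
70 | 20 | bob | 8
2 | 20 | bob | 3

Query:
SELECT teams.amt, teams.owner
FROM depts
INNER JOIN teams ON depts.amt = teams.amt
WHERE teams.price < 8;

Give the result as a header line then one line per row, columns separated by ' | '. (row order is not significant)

After JOIN teams (5 rows):
depts.dept | depts.qty | depts.amt | teams.score | teams.amt | teams.owner | teams.price
fin | 3 | 20 | 70 | 20 | bob | 8
fin | 3 | 20 | 2 | 20 | bob | 3
eng | 30 | 90 | 1 | 90 | alice | 3
ops | 9 | 20 | 70 | 20 | bob | 8
ops | 9 | 20 | 2 | 20 | bob | 3
After WHERE (3 rows):
depts.dept | depts.qty | depts.amt | teams.score | teams.amt | teams.owner | teams.price
fin | 3 | 20 | 2 | 20 | bob | 3
eng | 30 | 90 | 1 | 90 | alice | 3
ops | 9 | 20 | 2 | 20 | bob | 3
After SELECT (3 rows):
teams.amt | teams.owner
20 | bob
90 | alice
20 | bob

== RESULT ==
teams.amt | teams.owner
20 | bob
90 | alice
20 | bob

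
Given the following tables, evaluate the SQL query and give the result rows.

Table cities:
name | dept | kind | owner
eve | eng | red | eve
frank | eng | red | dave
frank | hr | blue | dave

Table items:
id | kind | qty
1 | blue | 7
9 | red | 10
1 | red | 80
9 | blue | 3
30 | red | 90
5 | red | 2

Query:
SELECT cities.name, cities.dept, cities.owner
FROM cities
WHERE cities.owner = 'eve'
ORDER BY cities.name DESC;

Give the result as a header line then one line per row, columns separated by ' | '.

After WHERE (1 rows):
cities.name | cities.dept | cities.kind | cities.owner
eve | eng | red | eve
After SELECT (1 rows):
cities.name | cities.dept | cities.owner
eve | eng | eve
After ORDER BY (1 rows):
cities.name | cities.dept | cities.owner
eve | eng | eve

== RESULT ==
cities.name | cities.dept | cities.owner
eve | eng | eve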